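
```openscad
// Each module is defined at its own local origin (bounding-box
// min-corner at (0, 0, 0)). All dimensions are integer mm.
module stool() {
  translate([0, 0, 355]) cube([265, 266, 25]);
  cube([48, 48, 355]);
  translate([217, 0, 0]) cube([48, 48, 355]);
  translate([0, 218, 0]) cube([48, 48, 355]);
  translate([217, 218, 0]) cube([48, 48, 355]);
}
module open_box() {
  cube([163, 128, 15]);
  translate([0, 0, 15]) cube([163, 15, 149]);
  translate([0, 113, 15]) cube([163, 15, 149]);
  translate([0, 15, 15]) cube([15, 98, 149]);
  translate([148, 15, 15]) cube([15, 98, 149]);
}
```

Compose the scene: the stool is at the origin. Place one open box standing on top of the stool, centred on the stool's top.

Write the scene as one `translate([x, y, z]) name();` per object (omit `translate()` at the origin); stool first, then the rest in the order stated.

stool();
translate([51, 69, 380]) open_box();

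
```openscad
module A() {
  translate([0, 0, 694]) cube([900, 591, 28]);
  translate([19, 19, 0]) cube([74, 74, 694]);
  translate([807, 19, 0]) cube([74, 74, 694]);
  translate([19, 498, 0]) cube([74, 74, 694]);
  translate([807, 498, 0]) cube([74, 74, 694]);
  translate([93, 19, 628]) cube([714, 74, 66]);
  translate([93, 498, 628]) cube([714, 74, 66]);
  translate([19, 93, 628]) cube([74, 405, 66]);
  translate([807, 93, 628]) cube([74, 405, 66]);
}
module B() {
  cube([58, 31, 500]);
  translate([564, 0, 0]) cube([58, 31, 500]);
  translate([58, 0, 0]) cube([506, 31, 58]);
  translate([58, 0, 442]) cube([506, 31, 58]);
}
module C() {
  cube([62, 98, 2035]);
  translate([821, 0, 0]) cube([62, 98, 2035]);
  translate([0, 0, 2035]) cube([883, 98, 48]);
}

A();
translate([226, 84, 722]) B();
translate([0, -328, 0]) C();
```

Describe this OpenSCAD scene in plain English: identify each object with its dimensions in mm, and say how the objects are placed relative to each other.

A is a table with a 900×591 mm rectangular top, 28 mm thick, top surface at z = 722 mm, supported by four 74×74 mm square legs, each inset 19 mm from the nearest pair of top edges, running from the floor. Four apron rails, 74 mm thick and 66 mm tall, run between adjacent legs with their top edges flush with the underside of the top and their outer faces flush with the legs' outer faces.

B is a picture frame with a 506×384 mm rectangular opening (x by z) and a uniform 58 mm border on every side. Frame depth is 31 mm along y. It is built from two vertical stiles running the full outside height and two horizontal rails spanning the gap between the stiles.

C is a rectangular door frame: two vertical jambs of 62×98 mm section, 2035 mm tall, with a clear opening 759 mm wide between their inner faces. A header 48 mm tall and 98 mm deep lies on top of the jambs and spans the full outside width.

The picture frame is on top of the table. The door frame is on the floor beside the table on its −y side.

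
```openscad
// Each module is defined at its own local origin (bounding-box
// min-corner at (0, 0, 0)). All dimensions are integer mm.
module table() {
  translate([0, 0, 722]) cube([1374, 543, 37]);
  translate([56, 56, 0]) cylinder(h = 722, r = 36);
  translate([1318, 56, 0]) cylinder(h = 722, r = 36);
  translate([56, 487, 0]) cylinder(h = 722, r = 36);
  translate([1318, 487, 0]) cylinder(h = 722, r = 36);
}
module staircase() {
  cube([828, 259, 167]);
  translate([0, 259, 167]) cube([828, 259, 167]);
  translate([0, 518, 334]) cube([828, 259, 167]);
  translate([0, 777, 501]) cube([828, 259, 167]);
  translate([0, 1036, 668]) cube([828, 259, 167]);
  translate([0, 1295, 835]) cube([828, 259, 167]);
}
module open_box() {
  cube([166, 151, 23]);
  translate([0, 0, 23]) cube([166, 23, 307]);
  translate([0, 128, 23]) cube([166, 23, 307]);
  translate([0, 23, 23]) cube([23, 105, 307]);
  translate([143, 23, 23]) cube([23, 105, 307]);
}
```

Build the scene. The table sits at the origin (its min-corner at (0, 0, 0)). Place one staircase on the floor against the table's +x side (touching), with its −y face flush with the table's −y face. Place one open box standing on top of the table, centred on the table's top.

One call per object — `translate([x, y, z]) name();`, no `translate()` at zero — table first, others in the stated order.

table();
translate([1374, 0, 0]) staircase();
translate([604, 196, 759]) open_box();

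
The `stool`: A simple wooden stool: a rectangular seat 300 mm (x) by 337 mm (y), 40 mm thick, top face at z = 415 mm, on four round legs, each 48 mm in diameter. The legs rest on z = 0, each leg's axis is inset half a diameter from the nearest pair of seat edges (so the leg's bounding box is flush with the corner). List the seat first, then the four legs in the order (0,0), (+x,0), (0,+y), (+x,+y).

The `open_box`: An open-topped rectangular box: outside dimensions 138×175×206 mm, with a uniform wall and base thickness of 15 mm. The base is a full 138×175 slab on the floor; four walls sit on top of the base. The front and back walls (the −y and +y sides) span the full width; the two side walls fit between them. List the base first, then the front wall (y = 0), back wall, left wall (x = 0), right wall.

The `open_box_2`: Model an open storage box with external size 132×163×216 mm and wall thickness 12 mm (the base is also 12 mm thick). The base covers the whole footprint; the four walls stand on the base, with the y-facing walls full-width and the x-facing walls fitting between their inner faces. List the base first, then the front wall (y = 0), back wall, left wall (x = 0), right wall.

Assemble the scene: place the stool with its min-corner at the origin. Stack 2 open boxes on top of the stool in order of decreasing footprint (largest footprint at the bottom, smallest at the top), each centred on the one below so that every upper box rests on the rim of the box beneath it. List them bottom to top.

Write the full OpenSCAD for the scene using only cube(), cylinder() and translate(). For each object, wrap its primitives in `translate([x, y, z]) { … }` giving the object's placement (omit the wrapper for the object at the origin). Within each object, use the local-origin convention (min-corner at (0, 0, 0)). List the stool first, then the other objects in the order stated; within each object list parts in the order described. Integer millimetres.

translate([0, 0, 375]) cube([300, 337, 40]);
translate([24, 24, 0]) cylinder(h = 375, r = 24);
translate([276, 24, 0]) cylinder(h = 375, r = 24);
translate([24, 313, 0]) cylinder(h = 375, r = 24);
translate([276, 313, 0]) cylinder(h = 375, r = 24);
translate([81, 81, 415]) {
  cube([138, 175, 15]);
  translate([0, 0, 15]) cube([138, 15, 191]);
  translate([0, 160, 15]) cube([138, 15, 191]);
  translate([0, 15, 15]) cube([15, 145, 191]);
  translate([123, 15, 15]) cube([15, 145, 191]);
}
translate([84, 87, 621]) {
  cube([132, 163, 12]);
  translate([0, 0, 12]) cube([132, 12, 204]);
  translate([0, 151, 12]) cube([132, 12, 204]);
  translate([0, 12, 12]) cube([12, 139, 204]);
  translate([120, 12, 12]) cube([12, 139, 204]);
}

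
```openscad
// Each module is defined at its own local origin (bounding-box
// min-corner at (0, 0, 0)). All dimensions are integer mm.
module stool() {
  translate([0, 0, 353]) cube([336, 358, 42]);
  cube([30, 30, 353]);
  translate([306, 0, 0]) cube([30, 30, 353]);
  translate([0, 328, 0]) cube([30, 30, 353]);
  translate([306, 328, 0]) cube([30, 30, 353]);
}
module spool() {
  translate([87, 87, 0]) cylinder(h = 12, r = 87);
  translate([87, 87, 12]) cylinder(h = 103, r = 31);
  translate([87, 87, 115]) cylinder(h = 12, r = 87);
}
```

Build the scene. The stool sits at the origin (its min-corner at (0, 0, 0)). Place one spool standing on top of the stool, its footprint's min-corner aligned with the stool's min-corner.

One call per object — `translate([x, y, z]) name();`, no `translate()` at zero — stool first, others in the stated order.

stool();
translate([0, 0, 395]) spool();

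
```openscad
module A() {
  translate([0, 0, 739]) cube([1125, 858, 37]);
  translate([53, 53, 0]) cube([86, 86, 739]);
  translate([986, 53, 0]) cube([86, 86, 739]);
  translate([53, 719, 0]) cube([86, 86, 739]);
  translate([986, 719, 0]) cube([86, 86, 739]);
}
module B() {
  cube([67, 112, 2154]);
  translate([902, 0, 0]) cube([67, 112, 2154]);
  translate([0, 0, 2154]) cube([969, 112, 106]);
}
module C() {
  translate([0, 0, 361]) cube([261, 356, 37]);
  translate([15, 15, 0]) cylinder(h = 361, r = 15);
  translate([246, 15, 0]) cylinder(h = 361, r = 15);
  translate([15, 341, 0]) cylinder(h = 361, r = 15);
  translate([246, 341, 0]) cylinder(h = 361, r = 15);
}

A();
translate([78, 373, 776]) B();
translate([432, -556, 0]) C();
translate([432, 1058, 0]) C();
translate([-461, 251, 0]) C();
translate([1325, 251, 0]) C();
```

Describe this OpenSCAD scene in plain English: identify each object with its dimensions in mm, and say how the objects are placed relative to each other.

A is a rectangular dining table. The top is 1125×858×37 mm with its upper surface at z = 776 mm. It stands on four 86×86 mm square legs, each inset 53 mm from the nearest pair of top edges, running from the floor to the underside of the top.

B is a rectangular door frame: two vertical jambs of 67×112 mm section, 2154 mm tall, with a clear opening 835 mm wide between their inner faces. A header 106 mm tall and 112 mm deep lies on top of the jambs and spans the full outside width.

C is a four-legged stool. The seat is 261×356 mm, 37 mm thick, top at z = 398 mm. It stands on four round legs, each 30 mm in diameter, from z = 0 to the seat underside, each leg's axis is inset half a diameter from the nearest pair of seat edges (so the leg's bounding box is flush with the corner).

The door frame is on top of the table, centred. Four stools sit around the table at the −y, +y, −x, +x sides.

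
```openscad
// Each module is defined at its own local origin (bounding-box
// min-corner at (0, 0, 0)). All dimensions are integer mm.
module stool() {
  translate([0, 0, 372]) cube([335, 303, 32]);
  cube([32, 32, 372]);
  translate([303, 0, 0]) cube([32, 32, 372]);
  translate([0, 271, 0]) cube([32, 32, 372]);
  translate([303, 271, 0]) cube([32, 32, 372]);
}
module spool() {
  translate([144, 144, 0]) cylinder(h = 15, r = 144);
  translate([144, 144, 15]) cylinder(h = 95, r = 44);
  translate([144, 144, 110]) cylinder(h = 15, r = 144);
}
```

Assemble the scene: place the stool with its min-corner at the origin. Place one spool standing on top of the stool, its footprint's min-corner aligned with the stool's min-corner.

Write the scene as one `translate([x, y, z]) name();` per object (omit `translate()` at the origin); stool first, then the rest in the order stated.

stool();
translate([0, 0, 404]) spool();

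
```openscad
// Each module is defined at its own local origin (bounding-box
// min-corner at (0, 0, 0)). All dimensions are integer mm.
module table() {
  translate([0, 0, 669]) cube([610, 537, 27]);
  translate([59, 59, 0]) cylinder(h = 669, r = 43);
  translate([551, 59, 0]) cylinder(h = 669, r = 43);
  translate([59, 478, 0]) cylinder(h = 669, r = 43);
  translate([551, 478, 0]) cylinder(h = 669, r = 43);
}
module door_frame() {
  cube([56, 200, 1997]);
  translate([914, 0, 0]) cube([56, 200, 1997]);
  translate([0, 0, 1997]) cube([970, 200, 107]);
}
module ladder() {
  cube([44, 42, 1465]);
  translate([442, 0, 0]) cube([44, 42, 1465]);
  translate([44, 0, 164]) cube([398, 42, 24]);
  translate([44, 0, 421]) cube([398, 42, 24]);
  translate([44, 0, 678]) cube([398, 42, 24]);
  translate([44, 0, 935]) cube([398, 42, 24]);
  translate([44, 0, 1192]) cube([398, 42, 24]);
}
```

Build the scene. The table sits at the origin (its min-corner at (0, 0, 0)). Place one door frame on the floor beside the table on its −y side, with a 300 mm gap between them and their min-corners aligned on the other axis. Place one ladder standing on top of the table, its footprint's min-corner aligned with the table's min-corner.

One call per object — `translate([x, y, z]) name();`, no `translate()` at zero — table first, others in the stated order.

table();
translate([0, -500, 0]) door_frame();
translate([0, 0, 696]) ladder();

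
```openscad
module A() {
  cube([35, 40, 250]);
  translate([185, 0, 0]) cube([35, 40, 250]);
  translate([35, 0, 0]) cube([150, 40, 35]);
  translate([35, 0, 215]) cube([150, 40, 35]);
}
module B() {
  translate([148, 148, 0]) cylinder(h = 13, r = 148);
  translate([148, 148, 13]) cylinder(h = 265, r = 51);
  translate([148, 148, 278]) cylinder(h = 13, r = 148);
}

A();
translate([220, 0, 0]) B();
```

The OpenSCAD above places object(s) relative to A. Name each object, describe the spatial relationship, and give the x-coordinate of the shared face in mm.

The picture frame's +x face and the spool's −x face are both at x = 220 mm.

A is a picture frame. B is a spool. The spool is against the picture frame's +x side, with their −y faces flush. The x-coordinate of the shared face is 220 mm.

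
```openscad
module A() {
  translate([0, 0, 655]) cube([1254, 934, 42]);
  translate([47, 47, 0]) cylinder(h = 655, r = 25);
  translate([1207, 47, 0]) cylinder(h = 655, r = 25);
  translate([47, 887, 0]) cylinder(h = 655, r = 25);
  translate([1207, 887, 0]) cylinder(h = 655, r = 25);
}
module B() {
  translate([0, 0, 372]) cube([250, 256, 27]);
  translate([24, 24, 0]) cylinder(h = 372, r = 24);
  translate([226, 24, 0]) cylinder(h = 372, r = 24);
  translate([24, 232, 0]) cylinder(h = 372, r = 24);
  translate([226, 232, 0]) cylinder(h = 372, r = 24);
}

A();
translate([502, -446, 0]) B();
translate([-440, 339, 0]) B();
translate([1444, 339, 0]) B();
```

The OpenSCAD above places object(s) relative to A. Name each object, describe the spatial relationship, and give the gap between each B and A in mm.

Each stool's nearest face is 190 mm from the table's bounding box.

A is a table. B is a stool. Three stools sit around the table at the −y, −x, +x sides. The gap between each stool and the table is 190 mm.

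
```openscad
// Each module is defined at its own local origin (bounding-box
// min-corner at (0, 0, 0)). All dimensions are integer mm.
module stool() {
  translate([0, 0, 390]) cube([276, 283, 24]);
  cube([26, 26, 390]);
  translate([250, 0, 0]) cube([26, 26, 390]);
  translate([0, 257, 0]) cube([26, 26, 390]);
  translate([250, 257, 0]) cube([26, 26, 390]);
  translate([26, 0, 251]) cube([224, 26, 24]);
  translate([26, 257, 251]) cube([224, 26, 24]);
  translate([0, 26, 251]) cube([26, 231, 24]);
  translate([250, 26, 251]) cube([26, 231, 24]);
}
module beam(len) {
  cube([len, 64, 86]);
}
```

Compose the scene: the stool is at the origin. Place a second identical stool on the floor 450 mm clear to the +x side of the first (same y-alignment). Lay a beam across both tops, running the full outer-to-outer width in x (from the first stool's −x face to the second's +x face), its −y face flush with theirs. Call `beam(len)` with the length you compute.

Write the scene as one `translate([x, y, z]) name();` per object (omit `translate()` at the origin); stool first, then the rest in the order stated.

stool();
translate([726, 0, 0]) stool();
translate([0, 0, 414]) beam(1002);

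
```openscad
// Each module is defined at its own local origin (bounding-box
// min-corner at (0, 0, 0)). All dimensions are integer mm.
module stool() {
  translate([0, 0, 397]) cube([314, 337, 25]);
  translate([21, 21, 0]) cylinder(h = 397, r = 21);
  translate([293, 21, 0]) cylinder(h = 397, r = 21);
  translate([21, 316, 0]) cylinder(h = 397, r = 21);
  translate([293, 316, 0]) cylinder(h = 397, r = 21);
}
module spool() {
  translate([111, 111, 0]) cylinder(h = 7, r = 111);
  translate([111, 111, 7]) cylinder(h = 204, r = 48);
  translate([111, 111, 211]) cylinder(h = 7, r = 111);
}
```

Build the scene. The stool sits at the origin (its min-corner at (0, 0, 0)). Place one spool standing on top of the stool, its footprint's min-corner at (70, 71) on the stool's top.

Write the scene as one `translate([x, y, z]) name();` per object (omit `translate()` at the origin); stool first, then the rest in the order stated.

stool();
translate([70, 71, 422]) spool();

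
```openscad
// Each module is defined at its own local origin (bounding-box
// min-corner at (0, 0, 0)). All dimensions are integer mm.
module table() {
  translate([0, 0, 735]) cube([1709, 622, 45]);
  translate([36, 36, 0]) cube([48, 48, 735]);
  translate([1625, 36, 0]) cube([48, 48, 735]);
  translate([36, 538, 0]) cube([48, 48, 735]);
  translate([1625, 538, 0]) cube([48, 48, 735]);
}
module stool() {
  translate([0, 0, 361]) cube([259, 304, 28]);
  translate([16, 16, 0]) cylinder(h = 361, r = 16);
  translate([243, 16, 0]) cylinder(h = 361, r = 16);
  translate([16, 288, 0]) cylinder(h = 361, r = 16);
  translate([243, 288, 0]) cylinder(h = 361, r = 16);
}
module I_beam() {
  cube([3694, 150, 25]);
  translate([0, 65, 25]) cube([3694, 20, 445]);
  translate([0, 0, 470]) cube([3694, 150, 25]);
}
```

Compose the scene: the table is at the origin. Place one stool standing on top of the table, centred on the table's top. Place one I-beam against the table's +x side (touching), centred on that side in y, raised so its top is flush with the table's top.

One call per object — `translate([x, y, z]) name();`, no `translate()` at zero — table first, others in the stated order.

table();
translate([725, 159, 780]) stool();
translate([1709, 236, 285]) I_beam();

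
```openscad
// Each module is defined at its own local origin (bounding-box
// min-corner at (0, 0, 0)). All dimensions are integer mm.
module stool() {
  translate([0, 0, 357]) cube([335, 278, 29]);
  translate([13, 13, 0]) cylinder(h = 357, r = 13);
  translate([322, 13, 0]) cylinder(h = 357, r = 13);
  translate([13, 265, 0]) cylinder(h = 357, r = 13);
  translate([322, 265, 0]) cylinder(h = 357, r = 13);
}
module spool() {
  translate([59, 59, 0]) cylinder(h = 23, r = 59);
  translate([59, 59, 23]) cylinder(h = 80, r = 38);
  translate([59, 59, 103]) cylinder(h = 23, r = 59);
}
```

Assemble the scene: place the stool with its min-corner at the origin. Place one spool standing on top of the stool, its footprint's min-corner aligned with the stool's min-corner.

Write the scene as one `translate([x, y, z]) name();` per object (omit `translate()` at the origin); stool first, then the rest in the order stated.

stool();
translate([0, 0, 386]) spool();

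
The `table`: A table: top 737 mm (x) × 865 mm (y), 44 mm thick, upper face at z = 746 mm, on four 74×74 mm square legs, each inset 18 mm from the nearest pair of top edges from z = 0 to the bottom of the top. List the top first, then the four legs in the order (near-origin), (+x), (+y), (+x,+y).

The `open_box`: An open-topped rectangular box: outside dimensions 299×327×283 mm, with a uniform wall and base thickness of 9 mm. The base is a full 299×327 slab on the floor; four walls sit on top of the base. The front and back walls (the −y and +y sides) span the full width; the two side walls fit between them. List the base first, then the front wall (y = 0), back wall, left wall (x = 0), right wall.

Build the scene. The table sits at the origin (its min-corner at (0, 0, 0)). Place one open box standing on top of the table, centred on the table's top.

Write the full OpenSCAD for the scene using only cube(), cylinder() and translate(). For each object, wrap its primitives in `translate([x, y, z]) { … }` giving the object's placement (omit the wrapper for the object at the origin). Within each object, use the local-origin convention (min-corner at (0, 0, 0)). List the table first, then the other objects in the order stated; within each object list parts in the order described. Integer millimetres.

translate([0, 0, 702]) cube([737, 865, 44]);
translate([18, 18, 0]) cube([74, 74, 702]);
translate([645, 18, 0]) cube([74, 74, 702]);
translate([18, 773, 0]) cube([74, 74, 702]);
translate([645, 773, 0]) cube([74, 74, 702]);
translate([219, 269, 746]) {
  cube([299, 327, 9]);
  translate([0, 0, 9]) cube([299, 9, 274]);
  translate([0, 318, 9]) cube([299, 9, 274]);
  translate([0, 9, 9]) cube([9, 309, 274]);
  translate([290, 9, 9]) cube([9, 309, 274]);
}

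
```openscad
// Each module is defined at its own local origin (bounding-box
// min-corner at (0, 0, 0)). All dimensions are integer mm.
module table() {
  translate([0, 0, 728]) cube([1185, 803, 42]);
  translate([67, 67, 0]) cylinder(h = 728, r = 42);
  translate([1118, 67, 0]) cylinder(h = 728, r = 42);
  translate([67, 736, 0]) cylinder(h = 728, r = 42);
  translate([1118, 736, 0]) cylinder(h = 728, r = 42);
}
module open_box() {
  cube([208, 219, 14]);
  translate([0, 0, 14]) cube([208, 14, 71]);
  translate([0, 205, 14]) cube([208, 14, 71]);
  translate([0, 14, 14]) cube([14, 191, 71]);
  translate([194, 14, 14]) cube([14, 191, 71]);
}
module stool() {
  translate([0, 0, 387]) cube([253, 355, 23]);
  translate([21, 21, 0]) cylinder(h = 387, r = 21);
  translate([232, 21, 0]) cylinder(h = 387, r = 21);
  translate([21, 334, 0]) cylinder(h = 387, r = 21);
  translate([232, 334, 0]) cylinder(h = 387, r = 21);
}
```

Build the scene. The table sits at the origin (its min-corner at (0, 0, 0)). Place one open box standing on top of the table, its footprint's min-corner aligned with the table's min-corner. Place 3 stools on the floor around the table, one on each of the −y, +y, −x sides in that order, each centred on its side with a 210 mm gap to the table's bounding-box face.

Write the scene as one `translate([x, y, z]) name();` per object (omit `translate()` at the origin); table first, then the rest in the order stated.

table();
translate([0, 0, 770]) open_box();
translate([466, -565, 0]) stool();
translate([466, 1013, 0]) stool();
translate([-463, 224, 0]) stool();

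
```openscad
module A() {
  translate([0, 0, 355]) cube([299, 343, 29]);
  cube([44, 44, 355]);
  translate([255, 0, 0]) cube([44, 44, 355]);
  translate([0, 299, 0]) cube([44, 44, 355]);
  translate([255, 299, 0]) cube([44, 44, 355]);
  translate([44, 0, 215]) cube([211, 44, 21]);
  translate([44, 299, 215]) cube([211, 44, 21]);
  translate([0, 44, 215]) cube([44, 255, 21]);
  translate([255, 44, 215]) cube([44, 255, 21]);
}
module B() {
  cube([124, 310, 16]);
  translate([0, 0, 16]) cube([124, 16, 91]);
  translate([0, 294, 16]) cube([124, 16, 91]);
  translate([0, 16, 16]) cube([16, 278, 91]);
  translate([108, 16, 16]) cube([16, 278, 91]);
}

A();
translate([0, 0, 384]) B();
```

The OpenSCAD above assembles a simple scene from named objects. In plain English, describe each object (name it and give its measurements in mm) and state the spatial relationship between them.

A is a simple wooden stool: a rectangular seat 299 mm (x) by 343 mm (y), 29 mm thick, top face at z = 384 mm, on four square legs, each 44×44 mm in cross-section. The legs rest on z = 0, each flush with a corner of the seat. Four stretchers, 44 mm wide and 21 mm tall, connect adjacent legs with their undersides at z = 215 mm, each running between the inner faces of the legs it joins and aligned with the legs' outer faces on the other axis.

B is an open storage box with external size 124×310×107 mm and wall thickness 16 mm (the base is also 16 mm thick). The base covers the whole footprint; the four walls stand on the base, with the y-facing walls full-width and the x-facing walls fitting between their inner faces.

The open box is on top of the stool.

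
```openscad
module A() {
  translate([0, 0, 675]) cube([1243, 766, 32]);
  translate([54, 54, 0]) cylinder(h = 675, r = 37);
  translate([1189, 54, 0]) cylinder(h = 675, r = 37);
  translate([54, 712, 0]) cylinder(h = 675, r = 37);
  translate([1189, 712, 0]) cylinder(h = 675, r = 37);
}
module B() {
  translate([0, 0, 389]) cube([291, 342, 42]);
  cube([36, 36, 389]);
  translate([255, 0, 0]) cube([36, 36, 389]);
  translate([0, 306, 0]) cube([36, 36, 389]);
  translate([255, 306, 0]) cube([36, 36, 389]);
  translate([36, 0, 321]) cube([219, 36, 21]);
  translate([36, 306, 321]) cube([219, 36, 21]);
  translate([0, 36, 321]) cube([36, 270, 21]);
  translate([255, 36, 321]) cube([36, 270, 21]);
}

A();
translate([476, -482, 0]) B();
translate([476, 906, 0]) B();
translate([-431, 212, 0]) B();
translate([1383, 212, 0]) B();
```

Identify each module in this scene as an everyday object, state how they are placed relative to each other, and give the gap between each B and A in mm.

Each stool's nearest face is 140 mm from the table's bounding box.

A is a table. B is a stool. Four stools sit around the table at the −y, +y, −x, +x sides. The gap between each stool and the table is 140 mm.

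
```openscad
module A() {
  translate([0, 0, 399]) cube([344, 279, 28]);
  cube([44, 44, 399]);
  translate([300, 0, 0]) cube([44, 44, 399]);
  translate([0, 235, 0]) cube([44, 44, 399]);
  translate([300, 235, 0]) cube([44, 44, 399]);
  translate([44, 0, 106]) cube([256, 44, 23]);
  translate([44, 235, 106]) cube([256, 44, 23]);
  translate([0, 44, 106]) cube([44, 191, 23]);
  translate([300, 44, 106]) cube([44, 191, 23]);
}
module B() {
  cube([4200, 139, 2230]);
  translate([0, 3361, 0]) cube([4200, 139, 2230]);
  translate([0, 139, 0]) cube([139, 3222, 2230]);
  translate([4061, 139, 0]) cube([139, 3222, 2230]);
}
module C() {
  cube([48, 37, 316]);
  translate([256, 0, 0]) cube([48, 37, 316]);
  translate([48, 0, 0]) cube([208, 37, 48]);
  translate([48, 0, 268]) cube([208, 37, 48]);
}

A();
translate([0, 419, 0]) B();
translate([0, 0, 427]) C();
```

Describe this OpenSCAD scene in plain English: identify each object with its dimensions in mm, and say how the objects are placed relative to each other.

A is a four-legged stool. The seat is 344×279 mm, 28 mm thick, top at z = 427 mm. It stands on four square legs, each 44×44 mm in cross-section, from z = 0 to the seat underside, each flush with a corner of the seat. Four stretchers, 44 mm wide and 23 mm tall, connect adjacent legs with their undersides at z = 106 mm, each running between the inner faces of the legs it joins and aligned with the legs' outer faces on the other axis.

B is the wall frame of a small rectangular building: four walls, each 2230 mm tall and 139 mm thick, enclosing a footprint 4200 mm (x) by 3500 mm (y) outside-to-outside, with no floor or roof. The front and back walls (the −y and +y sides) span the full width; the two side walls fit between them.

C is a picture frame with a 208×220 mm rectangular opening (x by z) and a uniform 48 mm border on every side. Frame depth is 37 mm along y. It is built from two vertical stiles running the full outside height and two horizontal rails spanning the gap between the stiles.

The house frame is on the floor beside the stool on its +y side. The picture frame is on top of the stool.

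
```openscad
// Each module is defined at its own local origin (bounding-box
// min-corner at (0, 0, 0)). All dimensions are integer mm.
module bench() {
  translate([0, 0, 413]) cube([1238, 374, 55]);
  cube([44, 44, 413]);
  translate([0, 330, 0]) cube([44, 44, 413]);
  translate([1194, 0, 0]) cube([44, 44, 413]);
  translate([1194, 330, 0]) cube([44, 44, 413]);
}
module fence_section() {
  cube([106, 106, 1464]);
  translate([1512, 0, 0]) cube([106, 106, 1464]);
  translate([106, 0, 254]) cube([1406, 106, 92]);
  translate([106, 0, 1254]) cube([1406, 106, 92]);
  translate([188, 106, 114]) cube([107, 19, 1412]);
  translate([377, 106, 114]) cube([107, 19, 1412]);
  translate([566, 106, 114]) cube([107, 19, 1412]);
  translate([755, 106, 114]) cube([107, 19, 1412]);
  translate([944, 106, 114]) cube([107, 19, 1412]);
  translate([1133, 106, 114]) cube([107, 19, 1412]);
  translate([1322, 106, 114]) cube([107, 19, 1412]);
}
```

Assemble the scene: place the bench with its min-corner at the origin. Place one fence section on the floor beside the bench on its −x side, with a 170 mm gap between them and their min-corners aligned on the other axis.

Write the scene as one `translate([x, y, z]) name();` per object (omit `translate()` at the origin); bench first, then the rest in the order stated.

bench();
translate([-1788, 0, 0]) fence_section();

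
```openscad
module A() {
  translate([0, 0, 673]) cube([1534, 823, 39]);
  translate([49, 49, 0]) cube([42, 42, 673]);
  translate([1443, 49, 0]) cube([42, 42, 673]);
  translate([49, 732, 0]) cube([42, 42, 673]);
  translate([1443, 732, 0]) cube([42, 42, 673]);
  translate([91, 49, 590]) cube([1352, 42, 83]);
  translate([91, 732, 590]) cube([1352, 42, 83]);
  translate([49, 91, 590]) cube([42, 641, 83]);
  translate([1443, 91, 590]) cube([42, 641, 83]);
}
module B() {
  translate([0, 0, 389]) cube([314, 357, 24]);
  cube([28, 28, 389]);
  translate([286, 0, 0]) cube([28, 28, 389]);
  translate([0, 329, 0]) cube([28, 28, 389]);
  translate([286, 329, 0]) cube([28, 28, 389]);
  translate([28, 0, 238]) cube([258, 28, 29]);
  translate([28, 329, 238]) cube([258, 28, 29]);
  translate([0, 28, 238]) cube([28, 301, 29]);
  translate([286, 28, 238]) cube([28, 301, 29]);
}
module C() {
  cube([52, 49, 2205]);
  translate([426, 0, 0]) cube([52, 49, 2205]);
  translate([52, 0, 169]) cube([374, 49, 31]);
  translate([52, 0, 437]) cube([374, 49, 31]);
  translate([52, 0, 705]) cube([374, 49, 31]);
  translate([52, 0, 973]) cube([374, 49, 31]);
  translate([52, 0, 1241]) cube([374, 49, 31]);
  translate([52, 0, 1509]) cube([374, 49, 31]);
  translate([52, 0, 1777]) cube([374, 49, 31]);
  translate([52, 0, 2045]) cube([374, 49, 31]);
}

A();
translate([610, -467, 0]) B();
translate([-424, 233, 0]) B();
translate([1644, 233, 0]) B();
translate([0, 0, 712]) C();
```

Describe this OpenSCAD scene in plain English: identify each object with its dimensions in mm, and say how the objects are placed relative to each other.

A is a table with a 1534×823 mm rectangular top, 39 mm thick, top surface at z = 712 mm, supported by four 42×42 mm square legs, each inset 49 mm from the nearest pair of top edges, running from the floor. Four apron rails, 42 mm thick and 83 mm tall, run between adjacent legs with their top edges flush with the underside of the top and their outer faces flush with the legs' outer faces.

B is a four-legged stool. The seat is a 314×357×24 mm slab whose top surface is at z = 413 mm; four square legs, each 28×28 mm in cross-section, run from the floor (z = 0) to the underside of the seat, each flush with a corner of the seat. Four stretchers, 28 mm wide and 29 mm tall, connect adjacent legs with their undersides at z = 238 mm, each running between the inner faces of the legs it joins and aligned with the legs' outer faces on the other axis.

C is a straight ladder. Two 52×49 mm vertical rails, 2205 mm tall, stand 478 mm apart (outside-to-outside) with their front faces coplanar on the −y side. 8 rungs, each 49 mm deep and 31 mm tall, span between the inner faces of the rails, front faces flush with the rails. The lowest rung's underside is at z = 169 mm and rungs are spaced 268 mm apart (underside to underside).

Three stools sit around the table at the −y, −x, +x sides. The ladder is on top of the table.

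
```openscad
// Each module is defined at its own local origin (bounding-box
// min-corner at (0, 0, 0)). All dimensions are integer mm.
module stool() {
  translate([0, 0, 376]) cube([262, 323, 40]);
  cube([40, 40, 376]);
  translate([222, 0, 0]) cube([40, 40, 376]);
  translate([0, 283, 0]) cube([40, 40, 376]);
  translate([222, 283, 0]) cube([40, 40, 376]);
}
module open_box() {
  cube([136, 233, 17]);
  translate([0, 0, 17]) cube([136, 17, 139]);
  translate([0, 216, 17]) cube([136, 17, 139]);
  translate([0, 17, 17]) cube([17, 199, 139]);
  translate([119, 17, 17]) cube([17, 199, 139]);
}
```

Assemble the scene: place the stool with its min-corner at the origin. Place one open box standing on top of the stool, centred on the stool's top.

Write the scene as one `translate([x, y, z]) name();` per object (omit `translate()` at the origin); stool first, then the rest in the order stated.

stool();
translate([63, 45, 416]) open_box();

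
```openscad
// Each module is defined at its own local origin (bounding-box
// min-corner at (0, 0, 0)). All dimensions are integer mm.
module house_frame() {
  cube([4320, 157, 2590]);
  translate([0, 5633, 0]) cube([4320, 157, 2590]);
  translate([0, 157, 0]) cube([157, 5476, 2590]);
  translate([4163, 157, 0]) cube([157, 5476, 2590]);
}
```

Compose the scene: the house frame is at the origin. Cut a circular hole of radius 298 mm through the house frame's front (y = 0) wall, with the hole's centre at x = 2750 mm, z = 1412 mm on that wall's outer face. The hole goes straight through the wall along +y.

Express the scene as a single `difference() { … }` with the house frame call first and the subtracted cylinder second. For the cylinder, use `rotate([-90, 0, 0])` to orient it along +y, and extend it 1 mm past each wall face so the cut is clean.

difference() {
  house_frame();
  translate([2750, -1, 1412]) rotate([-90, 0, 0]) cylinder(h = 159, r = 298);
}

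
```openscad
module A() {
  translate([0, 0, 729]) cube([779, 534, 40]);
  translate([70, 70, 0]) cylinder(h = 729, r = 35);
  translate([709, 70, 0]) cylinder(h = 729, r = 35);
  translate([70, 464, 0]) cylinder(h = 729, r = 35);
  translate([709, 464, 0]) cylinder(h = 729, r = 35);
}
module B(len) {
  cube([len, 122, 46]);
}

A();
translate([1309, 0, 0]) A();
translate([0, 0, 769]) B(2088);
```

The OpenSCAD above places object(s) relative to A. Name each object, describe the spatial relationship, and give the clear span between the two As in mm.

Second table starts at x = 1309; first ends at x = 779; clear span = 1309 − 779 = 530 mm.

A is a table. B is a beam. A beam spans the tops of two tables. The clear span between the two tables is 530 mm.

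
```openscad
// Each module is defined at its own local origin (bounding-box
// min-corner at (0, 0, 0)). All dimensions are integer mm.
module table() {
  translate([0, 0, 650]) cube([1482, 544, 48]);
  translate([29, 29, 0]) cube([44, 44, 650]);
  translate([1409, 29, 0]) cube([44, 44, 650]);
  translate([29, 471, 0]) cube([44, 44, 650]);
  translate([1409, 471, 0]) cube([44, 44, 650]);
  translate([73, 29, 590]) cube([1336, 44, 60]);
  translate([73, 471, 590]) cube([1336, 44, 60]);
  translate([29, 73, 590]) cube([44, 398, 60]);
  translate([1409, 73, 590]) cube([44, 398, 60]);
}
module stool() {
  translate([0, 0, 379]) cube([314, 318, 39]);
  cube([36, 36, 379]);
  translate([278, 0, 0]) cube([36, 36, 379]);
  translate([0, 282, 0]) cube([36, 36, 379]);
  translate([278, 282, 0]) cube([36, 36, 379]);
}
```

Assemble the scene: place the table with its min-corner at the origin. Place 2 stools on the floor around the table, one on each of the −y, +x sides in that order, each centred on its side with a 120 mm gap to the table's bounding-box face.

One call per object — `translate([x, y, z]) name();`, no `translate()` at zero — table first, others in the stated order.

table();
translate([584, -438, 0]) stool();
translate([1602, 113, 0]) stool();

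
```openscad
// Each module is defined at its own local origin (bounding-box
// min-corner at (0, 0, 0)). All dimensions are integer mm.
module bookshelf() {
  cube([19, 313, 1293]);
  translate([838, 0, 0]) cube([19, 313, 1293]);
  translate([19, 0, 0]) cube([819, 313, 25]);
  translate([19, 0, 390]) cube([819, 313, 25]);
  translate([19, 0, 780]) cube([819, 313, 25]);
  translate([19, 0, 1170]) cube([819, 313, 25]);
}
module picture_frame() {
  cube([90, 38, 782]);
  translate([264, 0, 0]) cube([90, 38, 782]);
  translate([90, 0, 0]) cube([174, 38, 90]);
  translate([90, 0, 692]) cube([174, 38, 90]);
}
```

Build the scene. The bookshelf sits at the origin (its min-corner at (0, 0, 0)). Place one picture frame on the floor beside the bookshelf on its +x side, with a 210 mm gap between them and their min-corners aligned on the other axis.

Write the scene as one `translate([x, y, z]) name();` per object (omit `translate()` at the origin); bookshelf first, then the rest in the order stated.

bookshelf();
translate([1067, 0, 0]) picture_frame();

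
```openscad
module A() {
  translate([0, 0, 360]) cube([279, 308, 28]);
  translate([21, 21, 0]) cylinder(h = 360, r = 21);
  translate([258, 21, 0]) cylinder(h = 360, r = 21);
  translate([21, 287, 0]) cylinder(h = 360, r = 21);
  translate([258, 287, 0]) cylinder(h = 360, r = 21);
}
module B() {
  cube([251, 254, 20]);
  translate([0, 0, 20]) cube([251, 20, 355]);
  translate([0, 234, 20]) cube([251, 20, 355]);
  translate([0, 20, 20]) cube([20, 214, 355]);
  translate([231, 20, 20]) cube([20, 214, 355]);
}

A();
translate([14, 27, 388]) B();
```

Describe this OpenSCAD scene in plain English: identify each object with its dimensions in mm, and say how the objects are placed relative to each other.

A is a simple wooden stool: a rectangular seat 279 mm (x) by 308 mm (y), 28 mm thick, top face at z = 388 mm, on four round legs, each 42 mm in diameter. The legs rest on z = 0, each leg's axis is inset half a diameter from the nearest pair of seat edges (so the leg's bounding box is flush with the corner).

B is an open-topped rectangular box: outside dimensions 251×254×375 mm, with a uniform wall and base thickness of 20 mm. The base is a full 251×254 slab on the floor; four walls sit on top of the base. The front and back walls (the −y and +y sides) span the full width; the two side walls fit between them.

The open box is on top of the stool, centred.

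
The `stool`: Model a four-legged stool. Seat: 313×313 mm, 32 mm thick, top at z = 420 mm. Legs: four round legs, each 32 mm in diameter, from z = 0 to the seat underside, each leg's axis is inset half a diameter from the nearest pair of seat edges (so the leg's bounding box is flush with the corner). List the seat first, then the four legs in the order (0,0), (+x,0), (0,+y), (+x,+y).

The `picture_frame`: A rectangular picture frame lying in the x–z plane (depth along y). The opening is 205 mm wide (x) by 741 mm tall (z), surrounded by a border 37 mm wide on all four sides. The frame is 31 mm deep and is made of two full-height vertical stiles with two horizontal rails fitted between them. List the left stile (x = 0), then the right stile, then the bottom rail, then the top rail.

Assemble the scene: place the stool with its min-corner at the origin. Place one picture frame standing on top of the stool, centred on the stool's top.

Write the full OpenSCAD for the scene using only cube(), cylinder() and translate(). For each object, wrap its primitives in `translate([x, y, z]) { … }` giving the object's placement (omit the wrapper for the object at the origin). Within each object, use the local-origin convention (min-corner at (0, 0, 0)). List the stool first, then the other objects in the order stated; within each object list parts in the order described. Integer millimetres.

translate([0, 0, 388]) cube([313, 313, 32]);
translate([16, 16, 0]) cylinder(h = 388, r = 16);
translate([297, 16, 0]) cylinder(h = 388, r = 16);
translate([16, 297, 0]) cylinder(h = 388, r = 16);
translate([297, 297, 0]) cylinder(h = 388, r = 16);
translate([17, 141, 420]) {
  cube([37, 31, 815]);
  translate([242, 0, 0]) cube([37, 31, 815]);
  translate([37, 0, 0]) cube([205, 31, 37]);
  translate([37, 0, 778]) cube([205, 31, 37]);
}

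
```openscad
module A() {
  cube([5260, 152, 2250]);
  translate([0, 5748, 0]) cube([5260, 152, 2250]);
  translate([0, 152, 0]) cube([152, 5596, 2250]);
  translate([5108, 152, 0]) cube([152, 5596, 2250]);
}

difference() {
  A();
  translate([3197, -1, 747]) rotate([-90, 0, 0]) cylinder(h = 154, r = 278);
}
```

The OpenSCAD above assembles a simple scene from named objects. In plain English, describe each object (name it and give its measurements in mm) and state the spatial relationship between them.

A is the wall frame of a small rectangular building: four walls, each 2250 mm tall and 152 mm thick, enclosing a footprint 5260 mm (x) by 5900 mm (y) outside-to-outside, with no floor or roof. The front and back walls (the −y and +y sides) span the full width; the two side walls fit between them.

The house frame has a circular hole of radius 278 mm through its front wall, centred at (x = 3197, z = 747).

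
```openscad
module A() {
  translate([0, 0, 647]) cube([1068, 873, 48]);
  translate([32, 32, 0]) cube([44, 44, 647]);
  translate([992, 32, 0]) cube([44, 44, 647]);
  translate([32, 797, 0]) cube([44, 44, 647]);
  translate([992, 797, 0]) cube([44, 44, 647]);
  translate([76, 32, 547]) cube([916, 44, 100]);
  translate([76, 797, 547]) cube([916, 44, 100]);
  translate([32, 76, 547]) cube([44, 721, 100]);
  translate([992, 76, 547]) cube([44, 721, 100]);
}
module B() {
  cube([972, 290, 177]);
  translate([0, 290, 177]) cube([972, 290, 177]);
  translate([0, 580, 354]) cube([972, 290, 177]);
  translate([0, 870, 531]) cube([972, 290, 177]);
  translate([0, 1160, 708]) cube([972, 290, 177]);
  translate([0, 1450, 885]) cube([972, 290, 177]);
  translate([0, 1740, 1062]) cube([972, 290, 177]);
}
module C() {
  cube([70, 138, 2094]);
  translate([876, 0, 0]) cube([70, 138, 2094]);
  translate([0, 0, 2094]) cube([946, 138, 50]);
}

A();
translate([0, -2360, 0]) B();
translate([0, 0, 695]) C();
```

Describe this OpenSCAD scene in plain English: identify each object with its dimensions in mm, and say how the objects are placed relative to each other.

A is a rectangular dining table. The top is 1068×873×48 mm with its upper surface at z = 695 mm. It stands on four 44×44 mm square legs, each inset 32 mm from the nearest pair of top edges, running from the floor to the underside of the top. Four apron rails, 44 mm thick and 100 mm tall, run between adjacent legs with their top edges flush with the underside of the top and their outer faces flush with the legs' outer faces.

B is a run of 7 identical solid stair steps. Each tread is 972×290 mm and each step block is 177 mm high. Step 1 rests on the floor; step k is offset from step 1 by (k−1)×290 mm in y and (k−1)×177 mm in z.

C is a rectangular door frame: two vertical jambs of 70×138 mm section, 2094 mm tall, with a clear opening 806 mm wide between their inner faces. A header 50 mm tall and 138 mm deep lies on top of the jambs and spans the full outside width.

The staircase is on the floor beside the table on its −y side. The door frame is on top of the table.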